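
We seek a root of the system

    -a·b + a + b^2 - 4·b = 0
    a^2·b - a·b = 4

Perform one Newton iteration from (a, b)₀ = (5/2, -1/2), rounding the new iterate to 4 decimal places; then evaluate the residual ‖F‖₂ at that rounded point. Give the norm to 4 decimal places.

4.0745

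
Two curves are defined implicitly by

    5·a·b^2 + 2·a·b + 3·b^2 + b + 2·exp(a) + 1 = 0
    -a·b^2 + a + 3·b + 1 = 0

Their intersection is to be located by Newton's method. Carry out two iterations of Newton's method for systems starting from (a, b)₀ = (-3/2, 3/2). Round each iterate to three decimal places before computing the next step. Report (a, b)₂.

(-1.946, 0.279)

At (-3/2, 3/2): F = (-11.67874, 7.375).
Jacobian J = [[5·b^2 + 2·b + 2·exp(a), 10·a·b + 2·a + 6·b + 1], [-b^2 + 1, -2·a·b + 3]].
At the point, J = [[14.69626, -15.500], [-1.250, 7.500]] (det J = 90.84695).
Solving J·Δ = −F gives Δ = (-0.294, -1.032).
Then the next iterate is (a, b)₁ = (-1.794, 0.468).
Round to (-1.794, 0.468) and repeat: F = (-1.18617, 1.00293), J = [[2.36371, -8.17592], [0.78098, 4.67918]].
Δ = (-0.152, -0.189), so (a, b)₂ = (-1.946, 0.279).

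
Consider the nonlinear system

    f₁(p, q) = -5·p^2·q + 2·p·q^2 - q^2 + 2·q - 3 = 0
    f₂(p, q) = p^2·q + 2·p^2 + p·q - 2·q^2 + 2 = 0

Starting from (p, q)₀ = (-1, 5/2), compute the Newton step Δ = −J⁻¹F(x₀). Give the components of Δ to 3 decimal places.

At (-1, 5/2): F = (-29.250, -8.500).
Jacobian J = [[-10·p·q + 2·q^2, -5·p^2 + 4·p·q - 2·q + 2], [2·p·q + 4·p + q, p^2 + p - 4·q]].
At the point, J = [[37.500, -18.000], [-6.500, -10.000]] (det J = -492.000).
Solving J·Δ = −F gives Δ = (0.284, -1.034).

(0.284, -1.034)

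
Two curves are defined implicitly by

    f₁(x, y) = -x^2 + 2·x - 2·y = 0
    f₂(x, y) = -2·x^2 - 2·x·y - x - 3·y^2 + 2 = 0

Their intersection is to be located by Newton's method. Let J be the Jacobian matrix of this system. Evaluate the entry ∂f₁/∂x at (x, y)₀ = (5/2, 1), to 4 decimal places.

∂f₁/∂x = -2·x + 2.
At (5/2, 1) this is -3.0000.

-3.0000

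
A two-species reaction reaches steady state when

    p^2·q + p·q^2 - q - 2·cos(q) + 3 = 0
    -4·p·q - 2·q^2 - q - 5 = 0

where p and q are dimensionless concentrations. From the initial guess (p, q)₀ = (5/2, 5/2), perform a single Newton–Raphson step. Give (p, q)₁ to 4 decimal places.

(3.2451, 0.0023)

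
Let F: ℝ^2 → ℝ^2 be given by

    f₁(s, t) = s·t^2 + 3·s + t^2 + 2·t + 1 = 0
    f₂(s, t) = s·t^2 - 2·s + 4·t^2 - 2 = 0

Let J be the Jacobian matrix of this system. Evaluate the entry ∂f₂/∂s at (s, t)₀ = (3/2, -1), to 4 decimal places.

∂f₂/∂s = t^2 - 2.
At (3/2, -1) this is -1.0000.

-1.0000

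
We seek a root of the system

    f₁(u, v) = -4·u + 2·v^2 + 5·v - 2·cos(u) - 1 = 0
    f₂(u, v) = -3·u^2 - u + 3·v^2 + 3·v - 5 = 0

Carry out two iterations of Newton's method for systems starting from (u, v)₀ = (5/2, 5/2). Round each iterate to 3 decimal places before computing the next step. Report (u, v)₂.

At (5/2, 5/2): F = (15.60229, 0.000).
Jacobian J = [[2·sin(u) - 4, 4·v + 5], [-6·u - 1, 6·v + 3]].
At the point, J = [[-2.80306, 15.000], [-16.000, 18.000]] (det J = 189.54500).
Solving J·Δ = −F gives Δ = (-1.482, -1.317).
Then the next iterate is (u, v)₁ = (1.018, 1.183).
Round to (1.018, 1.183) and repeat: F = (2.59184, -1.37950), J = [[-2.29788, 9.732], [-7.108, 10.098]].
Δ = (-0.861, -0.470), so (u, v)₂ = (0.157, 0.713).

(0.157, 0.713)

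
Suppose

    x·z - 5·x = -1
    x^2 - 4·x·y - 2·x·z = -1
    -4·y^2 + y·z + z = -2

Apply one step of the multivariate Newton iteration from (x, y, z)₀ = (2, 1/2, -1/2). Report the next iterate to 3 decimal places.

(-0.007, 0.382, -1.020)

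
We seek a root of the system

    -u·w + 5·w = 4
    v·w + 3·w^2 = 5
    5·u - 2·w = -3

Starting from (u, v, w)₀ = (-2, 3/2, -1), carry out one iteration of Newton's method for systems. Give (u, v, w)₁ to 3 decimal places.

(-0.459, -8.081, 0.351)

At (-2, 3/2, -1): F = (-11.000, -3.500, -5.000).
Jacobian J = [[-w, 0, -u + 5], [0, w, v + 6·w], [5, 0, -2]].
At the point, J = [[1.000, 0.000, 7.000], [0.000, -1.000, -4.500], [5.000, 0.000, -2.000]] (det J = 37.000).
Solving J·Δ = −F gives Δ = (1.541, -9.581, 1.351).
Then the next iterate is (u, v, w)₁ = (-0.459, -8.081, 0.351).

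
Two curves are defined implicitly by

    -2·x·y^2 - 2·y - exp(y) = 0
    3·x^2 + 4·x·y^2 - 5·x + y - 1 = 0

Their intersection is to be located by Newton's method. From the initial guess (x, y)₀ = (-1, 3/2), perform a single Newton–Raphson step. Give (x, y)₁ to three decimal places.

At (-1, 3/2): F = (-2.98169, -0.500).
Jacobian J = [[-2·y^2, -4·x·y - exp(y) - 2], [6·x + 4·y^2 - 5, 8·x·y + 1]].
At the point, J = [[-4.500, -0.48169], [-2.000, -11.000]] (det J = 48.53662).
Solving J·Δ = −F gives Δ = (-0.671, 0.077).
Then the next iterate is (x, y)₁ = (-1.671, 1.577).

(-1.671, 1.577)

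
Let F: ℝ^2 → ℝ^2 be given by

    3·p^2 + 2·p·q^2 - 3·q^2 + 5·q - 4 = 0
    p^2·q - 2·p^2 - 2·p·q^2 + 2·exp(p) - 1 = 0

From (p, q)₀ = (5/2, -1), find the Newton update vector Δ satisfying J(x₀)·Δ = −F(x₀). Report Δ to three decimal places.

(-0.712, 0.346)

At (5/2, -1): F = (11.750, -0.38501).
Jacobian J = [[6·p + 2·q^2, 4·p·q - 6·q + 5], [2·p·q - 4·p - 2·q^2 + 2·exp(p), p^2 - 4·p·q]].
At the point, J = [[17.000, 1.000], [7.36499, 16.250]] (det J = 268.88501).
Solving J·Δ = −F gives Δ = (-0.712, 0.346).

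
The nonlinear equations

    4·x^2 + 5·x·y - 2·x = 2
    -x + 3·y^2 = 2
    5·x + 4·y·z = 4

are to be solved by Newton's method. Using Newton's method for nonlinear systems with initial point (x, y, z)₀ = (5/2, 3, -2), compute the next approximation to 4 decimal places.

At (5/2, 3, -2): F = (55.5000, 22.5000, -15.5000).
Jacobian J = [[8·x + 5·y - 2, 5·x, 0], [-1, 6·y, 0], [5, 4·z, 4·y]].
At the point, J = [[33.0000, 12.5000, 0.0000], [-1.0000, 18.0000, 0.0000], [5.0000, -8.0000, 12.0000]] (det J = 7278.0000).
Solving J·Δ = −F gives Δ = (-1.1834, -1.3157, 0.9076).
Then the next iterate is (x, y, z)₁ = (1.3166, 1.6843, -1.0924).

(1.3166, 1.6843, -1.0924)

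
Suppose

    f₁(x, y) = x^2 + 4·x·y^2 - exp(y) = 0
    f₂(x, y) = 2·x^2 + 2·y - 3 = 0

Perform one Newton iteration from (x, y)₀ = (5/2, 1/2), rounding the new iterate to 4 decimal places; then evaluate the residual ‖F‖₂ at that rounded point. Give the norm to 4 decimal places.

2.6379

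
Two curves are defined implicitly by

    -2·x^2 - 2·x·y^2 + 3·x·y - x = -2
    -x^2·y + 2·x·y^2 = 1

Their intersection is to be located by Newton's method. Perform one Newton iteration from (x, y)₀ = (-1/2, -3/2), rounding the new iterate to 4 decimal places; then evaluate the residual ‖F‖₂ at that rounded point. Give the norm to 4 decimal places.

At (-1/2, -3/2): F = (6.5000, -2.8750).
Jacobian J = [[-4·x - 2·y^2 + 3·y - 1, -4·x·y + 3·x], [-2·x·y + 2·y^2, -x^2 + 4·x·y]].
At the point, J = [[-8.0000, -4.5000], [3.0000, 2.7500]] (det J = -8.5000).
Solving J·Δ = −F gives Δ = (0.5809, 0.4118).
Then the next iterate is (x, y)₁ = (0.0809, -1.0882).
Re-evaluating at (0.0809, -1.0882): F = (1.450304, -0.801278), so ‖F‖₂ = 1.6569.

1.6569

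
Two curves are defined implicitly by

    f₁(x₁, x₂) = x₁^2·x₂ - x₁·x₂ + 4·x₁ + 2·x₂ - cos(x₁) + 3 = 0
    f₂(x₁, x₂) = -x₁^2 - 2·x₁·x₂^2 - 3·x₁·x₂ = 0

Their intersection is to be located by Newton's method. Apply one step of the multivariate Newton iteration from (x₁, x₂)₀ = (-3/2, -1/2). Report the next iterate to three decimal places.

(-0.684, -0.176)

At (-3/2, -1/2): F = (-5.94574, -3.750).
Jacobian J = [[2·x₁·x₂ - x₂ + sin(x₁) + 4, x₁^2 - x₁ + 2], [-2·x₁ - 2·x₂^2 - 3·x₂, -4·x₁·x₂ - 3·x₁]].
At the point, J = [[5.00251, 5.750], [4.000, 1.500]] (det J = -15.49624).
Solving J·Δ = −F gives Δ = (0.816, 0.324).
Then the next iterate is (x₁, x₂)₁ = (-0.684, -0.176).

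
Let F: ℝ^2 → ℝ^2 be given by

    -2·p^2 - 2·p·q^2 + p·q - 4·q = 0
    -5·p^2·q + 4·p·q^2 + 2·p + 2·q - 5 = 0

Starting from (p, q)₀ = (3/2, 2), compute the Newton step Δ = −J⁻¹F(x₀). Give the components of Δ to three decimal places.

(-0.759, -0.855)

At (3/2, 2): F = (-21.500, 3.500).
Jacobian J = [[-4·p - 2·q^2 + q, -4·p·q + p - 4], [-10·p·q + 4·q^2 + 2, -5·p^2 + 8·p·q + 2]].
At the point, J = [[-12.000, -14.500], [-12.000, 14.750]] (det J = -351.000).
Solving J·Δ = −F gives Δ = (-0.759, -0.855).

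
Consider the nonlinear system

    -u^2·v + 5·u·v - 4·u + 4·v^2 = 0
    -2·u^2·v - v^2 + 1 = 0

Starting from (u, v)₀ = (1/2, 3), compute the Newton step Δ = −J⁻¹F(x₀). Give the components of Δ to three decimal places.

(0.147, -1.597)

At (1/2, 3): F = (40.750, -9.500).
Jacobian J = [[-2·u·v + 5·v - 4, -u^2 + 5·u + 8·v], [-4·u·v, -2·u^2 - 2·v]].
At the point, J = [[8.000, 26.250], [-6.000, -6.500]] (det J = 105.500).
Solving J·Δ = −F gives Δ = (0.147, -1.597).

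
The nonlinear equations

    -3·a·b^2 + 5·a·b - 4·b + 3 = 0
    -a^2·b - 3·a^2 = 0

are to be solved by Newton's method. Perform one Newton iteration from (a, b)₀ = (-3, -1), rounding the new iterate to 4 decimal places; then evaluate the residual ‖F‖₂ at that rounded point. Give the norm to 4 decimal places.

10.1489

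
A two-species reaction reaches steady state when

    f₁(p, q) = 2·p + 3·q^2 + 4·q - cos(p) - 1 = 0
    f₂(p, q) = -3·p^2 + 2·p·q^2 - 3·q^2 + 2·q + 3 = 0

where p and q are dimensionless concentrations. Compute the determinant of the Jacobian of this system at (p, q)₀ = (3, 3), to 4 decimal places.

42.8224

J = [[sin(p) + 2, 6·q + 4], [-6·p + 2·q^2, 4·p·q - 6·q + 2]].
At the point, J = [[2.141120, 22.0000], [0.0000, 20.0000]].
det J = 42.8224.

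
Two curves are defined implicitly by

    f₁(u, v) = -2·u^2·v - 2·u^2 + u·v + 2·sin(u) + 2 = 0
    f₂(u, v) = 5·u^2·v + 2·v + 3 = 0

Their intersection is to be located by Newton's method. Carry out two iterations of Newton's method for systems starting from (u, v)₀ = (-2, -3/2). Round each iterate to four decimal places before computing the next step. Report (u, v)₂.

(-0.9035, -0.7516)

At (-2, -3/2): F = (7.181405, -30.0000).
Jacobian J = [[-4·u·v - 4·u + v + 2·cos(u), -2·u^2 + u], [10·u·v, 5·u^2 + 2]].
At the point, J = [[-6.332294, -10.0000], [30.0000, 22.0000]] (det J = 160.689539).
Solving J·Δ = −F gives Δ = (0.8837, 0.1585).
Then the next iterate is (u, v)₁ = (-1.1163, -1.3415).
Round to (-1.1163, -1.3415) and repeat: F = (2.551656, -8.041388), J = [[-1.988346, -3.608551], [14.975164, 8.230628]].
Δ = (0.2128, 0.5899), so (u, v)₂ = (-0.9035, -0.7516).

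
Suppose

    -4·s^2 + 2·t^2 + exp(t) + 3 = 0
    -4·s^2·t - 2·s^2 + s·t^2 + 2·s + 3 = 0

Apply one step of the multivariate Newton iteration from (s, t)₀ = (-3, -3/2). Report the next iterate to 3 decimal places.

(-1.799, -1.406)

At (-3, -3/2): F = (-28.27687, 26.250).
Jacobian J = [[-8·s, 4·t + exp(t)], [-8·s·t - 4·s + t^2 + 2, -4·s^2 + 2·s·t]].
At the point, J = [[24.000, -5.77687], [-19.750, -27.000]] (det J = -762.09318).
Solving J·Δ = −F gives Δ = (1.201, 0.094).
Then the next iterate is (s, t)₁ = (-1.799, -1.406).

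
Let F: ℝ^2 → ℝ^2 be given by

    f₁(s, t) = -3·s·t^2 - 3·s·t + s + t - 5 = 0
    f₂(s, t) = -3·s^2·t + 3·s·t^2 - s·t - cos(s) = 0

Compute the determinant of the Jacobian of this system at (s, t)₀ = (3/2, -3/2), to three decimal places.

-200.287

J = [[-3·t^2 - 3·t + 1, -6·s·t - 3·s + 1], [-6·s·t + 3·t^2 - t + sin(s), -3·s^2 + 6·s·t - s]].
At the point, J = [[-1.250, 10.000], [22.74749, -21.750]].
det J = -200.287.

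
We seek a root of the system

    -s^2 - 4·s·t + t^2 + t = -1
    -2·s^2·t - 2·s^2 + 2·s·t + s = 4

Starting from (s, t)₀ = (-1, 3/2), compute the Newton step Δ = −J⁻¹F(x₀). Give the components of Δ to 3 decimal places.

(0.677, -0.880)

At (-1, 3/2): F = (9.750, -13.000).
Jacobian J = [[-2·s - 4·t, -4·s + 2·t + 1], [-4·s·t - 4·s + 2·t + 1, -2·s^2 + 2·s]].
At the point, J = [[-4.000, 8.000], [14.000, -4.000]] (det J = -96.000).
Solving J·Δ = −F gives Δ = (0.677, -0.880).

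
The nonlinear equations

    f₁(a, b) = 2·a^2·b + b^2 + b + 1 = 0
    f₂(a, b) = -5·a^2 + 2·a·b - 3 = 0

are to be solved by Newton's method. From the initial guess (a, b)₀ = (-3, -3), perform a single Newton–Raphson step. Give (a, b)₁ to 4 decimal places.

(-1.7273, -2.9091)

At (-3, -3): F = (-47.0000, -30.0000).
Jacobian J = [[4·a·b, 2·a^2 + 2·b + 1], [-10·a + 2·b, 2·a]].
At the point, J = [[36.0000, 13.0000], [24.0000, -6.0000]] (det J = -528.0000).
Solving J·Δ = −F gives Δ = (1.2727, 0.0909).
Then the next iterate is (a, b)₁ = (-1.7273, -2.9091).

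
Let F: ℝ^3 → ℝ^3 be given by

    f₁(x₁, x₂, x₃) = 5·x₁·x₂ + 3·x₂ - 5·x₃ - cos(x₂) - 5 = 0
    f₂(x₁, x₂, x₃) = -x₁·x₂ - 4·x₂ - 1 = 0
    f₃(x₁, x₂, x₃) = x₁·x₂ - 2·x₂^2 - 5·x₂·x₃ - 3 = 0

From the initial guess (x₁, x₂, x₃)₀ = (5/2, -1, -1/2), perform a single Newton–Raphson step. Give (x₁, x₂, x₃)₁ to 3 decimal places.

At (5/2, -1, -1/2): F = (-18.54030, 5.500, -10.000).
Jacobian J = [[5·x₂, 5·x₁ + sin(x₂) + 3, -5], [-x₂, -x₁ - 4, 0], [x₂, x₁ - 4·x₂ - 5·x₃, -5·x₂]].
At the point, J = [[-5.000, 14.65853, -5.000], [1.000, -6.500, 0.000], [-1.000, 9.000, 5.000]] (det J = 76.70735).
Solving J·Δ = −F gives Δ = (-3.610, 0.291, 0.755).
Then the next iterate is (x₁, x₂, x₃)₁ = (-1.110, -0.709, 0.255).

(-1.110, -0.709, 0.255)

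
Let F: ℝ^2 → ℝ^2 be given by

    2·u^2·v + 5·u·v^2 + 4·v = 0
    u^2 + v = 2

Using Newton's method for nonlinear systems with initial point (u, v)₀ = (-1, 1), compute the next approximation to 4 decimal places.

(-0.8571, 1.2857)

At (-1, 1): F = (1.0000, 0.0000).
Jacobian J = [[4·u·v + 5·v^2, 2·u^2 + 10·u·v + 4], [2·u, 1]].
At the point, J = [[1.0000, -4.0000], [-2.0000, 1.0000]] (det J = -7.0000).
Solving J·Δ = −F gives Δ = (0.1429, 0.2857).
Then the next iterate is (u, v)₁ = (-0.8571, 1.2857).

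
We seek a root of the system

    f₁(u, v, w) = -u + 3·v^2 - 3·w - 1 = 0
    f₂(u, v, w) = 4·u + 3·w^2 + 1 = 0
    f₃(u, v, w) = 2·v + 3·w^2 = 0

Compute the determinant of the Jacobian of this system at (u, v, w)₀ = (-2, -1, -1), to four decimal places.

J = [[-1, 6·v, -3], [4, 0, 6·w], [0, 2, 6·w]].
At the point, J = [[-1.0000, -6.0000, -3.0000], [4.0000, 0.0000, -6.0000], [0.0000, 2.0000, -6.0000]].
det J = -180.0000.

-180.0000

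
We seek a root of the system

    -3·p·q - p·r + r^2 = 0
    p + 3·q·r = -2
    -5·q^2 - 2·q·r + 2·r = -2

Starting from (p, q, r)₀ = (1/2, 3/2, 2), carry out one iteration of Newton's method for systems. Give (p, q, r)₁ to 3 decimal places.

At (1/2, 3/2, 2): F = (0.750, 11.500, -11.250).
Jacobian J = [[-3·q - r, -3·p, -p + 2·r], [1, 3·r, 3·q], [0, -10·q - 2·r, -2·q + 2]].
At the point, J = [[-6.500, -1.500, 3.500], [1.000, 6.000, 4.500], [0.000, -19.000, -1.000]] (det J = -584.750).
Solving J·Δ = −F gives Δ = (-0.701, -0.501, -1.732).
Then the next iterate is (p, q, r)₁ = (-0.201, 0.999, 0.268).

(-0.201, 0.999, 0.268)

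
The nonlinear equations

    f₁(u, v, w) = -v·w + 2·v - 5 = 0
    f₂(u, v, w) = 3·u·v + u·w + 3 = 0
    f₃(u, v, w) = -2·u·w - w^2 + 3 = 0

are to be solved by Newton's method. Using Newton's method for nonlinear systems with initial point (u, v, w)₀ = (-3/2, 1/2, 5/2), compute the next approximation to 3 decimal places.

At (-3/2, 1/2, 5/2): F = (-5.250, -3.000, 4.250).
Jacobian J = [[0, -w + 2, -v], [3·v + w, 3·u, u], [-2·w, 0, -2·u - 2·w]].
At the point, J = [[0.000, -0.500, -0.500], [4.000, -4.500, -1.500], [-5.000, 0.000, -2.000]] (det J = 3.500).
Solving J·Δ = −F gives Δ = (14.464, 23.536, -34.036).
Then the next iterate is (u, v, w)₁ = (12.964, 24.036, -31.536).

(12.964, 24.036, -31.536)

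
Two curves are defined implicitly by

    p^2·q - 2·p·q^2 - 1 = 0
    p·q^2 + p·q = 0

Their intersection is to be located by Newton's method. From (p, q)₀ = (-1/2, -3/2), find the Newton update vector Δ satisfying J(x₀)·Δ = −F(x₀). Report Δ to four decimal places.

(-0.1667, 0.5000)

At (-1/2, -3/2): F = (0.8750, -0.3750).
Jacobian J = [[2·p·q - 2·q^2, p^2 - 4·p·q], [q^2 + q, 2·p·q + p]].
At the point, J = [[-3.0000, -2.7500], [0.7500, 1.0000]] (det J = -0.9375).
Solving J·Δ = −F gives Δ = (-0.1667, 0.5000).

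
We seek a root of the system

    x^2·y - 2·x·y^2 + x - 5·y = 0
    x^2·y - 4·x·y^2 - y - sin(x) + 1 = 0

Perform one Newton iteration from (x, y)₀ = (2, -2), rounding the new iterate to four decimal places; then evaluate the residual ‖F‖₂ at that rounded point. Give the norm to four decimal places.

At (2, -2): F = (-12.0000, -37.909297).
Jacobian J = [[2·x·y - 2·y^2 + 1, x^2 - 4·x·y - 5], [2·x·y - 4·y^2 - cos(x), x^2 - 8·x·y - 1]].
At the point, J = [[-15.0000, 15.0000], [-23.583853, 35.0000]] (det J = -171.242203).
Solving J·Δ = −F gives Δ = (0.8680, 1.6680).
Then the next iterate is (x, y)₁ = (2.8680, -0.3320).
Re-evaluating at (2.8680, -0.3320): F = (1.164914, -2.933523), so ‖F‖₂ = 3.1564.

3.1564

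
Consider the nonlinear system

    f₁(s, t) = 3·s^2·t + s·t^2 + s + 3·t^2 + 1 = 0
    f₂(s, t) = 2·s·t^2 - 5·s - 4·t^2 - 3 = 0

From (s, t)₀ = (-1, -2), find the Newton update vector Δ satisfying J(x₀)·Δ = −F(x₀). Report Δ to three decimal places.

(0.147, 0.898)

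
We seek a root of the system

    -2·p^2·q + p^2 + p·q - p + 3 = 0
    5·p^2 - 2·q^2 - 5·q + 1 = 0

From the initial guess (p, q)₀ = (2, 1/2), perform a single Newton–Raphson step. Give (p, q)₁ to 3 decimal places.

(1.239, 0.897)

At (2, 1/2): F = (2.000, 18.000).
Jacobian J = [[-4·p·q + 2·p + q - 1, -2·p^2 + p], [10·p, -4·q - 5]].
At the point, J = [[-0.500, -6.000], [20.000, -7.000]] (det J = 123.500).
Solving J·Δ = −F gives Δ = (-0.761, 0.397).
Then the next iterate is (p, q)₁ = (1.239, 0.897).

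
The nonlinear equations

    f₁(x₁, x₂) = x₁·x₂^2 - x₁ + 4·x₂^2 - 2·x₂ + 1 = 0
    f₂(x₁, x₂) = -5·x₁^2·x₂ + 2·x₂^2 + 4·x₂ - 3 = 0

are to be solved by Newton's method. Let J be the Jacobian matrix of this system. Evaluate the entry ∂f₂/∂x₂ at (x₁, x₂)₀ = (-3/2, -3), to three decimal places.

∂f₂/∂x₂ = -5·x₁^2 + 4·x₂ + 4.
At (-3/2, -3) this is -19.250.

-19.250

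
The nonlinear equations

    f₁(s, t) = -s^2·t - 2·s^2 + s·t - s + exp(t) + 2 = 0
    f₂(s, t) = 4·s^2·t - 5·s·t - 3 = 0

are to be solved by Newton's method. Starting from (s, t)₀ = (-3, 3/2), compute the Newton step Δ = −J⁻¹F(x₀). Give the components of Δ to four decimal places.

At (-3, 3/2): F = (-26.518311, 73.5000).
Jacobian J = [[-2·s·t - 4·s + t - 1, -s^2 + s + exp(t)], [8·s·t - 5·t, 4·s^2 - 5·s]].
At the point, J = [[21.5000, -7.518311], [-43.5000, 51.0000]] (det J = 769.453475).
Solving J·Δ = −F gives Δ = (1.0395, -0.5546).

(1.0395, -0.5546)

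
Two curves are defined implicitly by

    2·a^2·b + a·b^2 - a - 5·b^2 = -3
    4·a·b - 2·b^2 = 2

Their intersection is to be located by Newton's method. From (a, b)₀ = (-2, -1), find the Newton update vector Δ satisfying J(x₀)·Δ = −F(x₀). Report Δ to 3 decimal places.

At (-2, -1): F = (-10.000, 4.000).
Jacobian J = [[4·a·b + b^2 - 1, 2·a^2 + 2·a·b - 10·b], [4·b, 4·a - 4·b]].
At the point, J = [[8.000, 22.000], [-4.000, -4.000]] (det J = 56.000).
Solving J·Δ = −F gives Δ = (0.857, 0.143).

(0.857, 0.143)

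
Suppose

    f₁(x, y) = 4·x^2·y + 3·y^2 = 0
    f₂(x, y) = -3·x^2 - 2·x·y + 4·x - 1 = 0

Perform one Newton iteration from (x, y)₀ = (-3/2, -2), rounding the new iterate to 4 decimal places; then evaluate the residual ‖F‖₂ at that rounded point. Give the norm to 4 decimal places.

8.0039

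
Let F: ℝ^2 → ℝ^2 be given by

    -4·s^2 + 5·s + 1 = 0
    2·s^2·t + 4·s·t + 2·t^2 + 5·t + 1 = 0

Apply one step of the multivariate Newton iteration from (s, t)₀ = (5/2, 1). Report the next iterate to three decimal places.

(1.733, 0.372)

At (5/2, 1): F = (-11.500, 30.500).
Jacobian J = [[-8·s + 5, 0], [4·s·t + 4·t, 2·s^2 + 4·s + 4·t + 5]].
At the point, J = [[-15.000, 0.000], [14.000, 31.500]] (det J = -472.500).
Solving J·Δ = −F gives Δ = (-0.767, -0.628).
Then the next iterate is (s, t)₁ = (1.733, 0.372).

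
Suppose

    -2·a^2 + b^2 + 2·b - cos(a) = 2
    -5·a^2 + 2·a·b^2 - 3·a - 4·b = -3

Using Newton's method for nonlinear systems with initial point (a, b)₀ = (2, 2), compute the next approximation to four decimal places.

At (2, 2): F = (-1.583853, -15.0000).
Jacobian J = [[-4·a + sin(a), 2·b + 2], [-10·a + 2·b^2 - 3, 4·a·b - 4]].
At the point, J = [[-7.090703, 6.0000], [-15.0000, 12.0000]] (det J = 4.911569).
Solving J·Δ = −F gives Δ = (-14.4544, -16.8180).
Then the next iterate is (a, b)₁ = (-12.4544, -14.8180).

(-12.4544, -14.8180)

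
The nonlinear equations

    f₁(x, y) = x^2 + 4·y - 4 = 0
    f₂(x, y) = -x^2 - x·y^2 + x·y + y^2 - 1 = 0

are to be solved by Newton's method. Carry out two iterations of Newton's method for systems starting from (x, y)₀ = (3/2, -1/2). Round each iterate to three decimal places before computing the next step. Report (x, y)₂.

(0.498, 1.020)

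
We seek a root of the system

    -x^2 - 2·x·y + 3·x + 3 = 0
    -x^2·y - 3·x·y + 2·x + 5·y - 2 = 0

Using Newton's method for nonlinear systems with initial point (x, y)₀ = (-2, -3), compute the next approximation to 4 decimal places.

(-1.7368, 0.8947)

At (-2, -3): F = (-19.0000, -27.0000).
Jacobian J = [[-2·x - 2·y + 3, -2·x], [-2·x·y - 3·y + 2, -x^2 - 3·x + 5]].
At the point, J = [[13.0000, 4.0000], [-1.0000, 7.0000]] (det J = 95.0000).
Solving J·Δ = −F gives Δ = (0.2632, 3.8947).
Then the next iterate is (x, y)₁ = (-1.7368, 0.8947).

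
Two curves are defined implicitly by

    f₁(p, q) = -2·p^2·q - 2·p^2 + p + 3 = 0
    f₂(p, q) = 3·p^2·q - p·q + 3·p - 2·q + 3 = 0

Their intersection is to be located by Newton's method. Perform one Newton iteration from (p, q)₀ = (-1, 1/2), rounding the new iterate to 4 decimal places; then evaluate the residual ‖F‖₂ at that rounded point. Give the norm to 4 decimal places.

0.0000

At (-1, 1/2): F = (-1.0000, 1.0000).
Jacobian J = [[-4·p·q - 4·p + 1, -2·p^2], [6·p·q - q + 3, 3·p^2 - p - 2]].
At the point, J = [[7.0000, -2.0000], [-0.5000, 2.0000]] (det J = 13.0000).
Solving J·Δ = −F gives Δ = (0.0000, -0.5000).
Then the next iterate is (p, q)₁ = (-1.0000, 0.0000).
Re-evaluating at (-1.0000, 0.0000): F = (0.0000, 0.0000), so ‖F‖₂ = 0.0000.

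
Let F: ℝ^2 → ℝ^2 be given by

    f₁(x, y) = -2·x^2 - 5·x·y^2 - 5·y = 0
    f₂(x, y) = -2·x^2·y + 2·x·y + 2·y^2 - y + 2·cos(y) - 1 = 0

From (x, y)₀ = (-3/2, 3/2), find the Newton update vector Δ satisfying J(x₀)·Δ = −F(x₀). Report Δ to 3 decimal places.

(0.738, -0.057)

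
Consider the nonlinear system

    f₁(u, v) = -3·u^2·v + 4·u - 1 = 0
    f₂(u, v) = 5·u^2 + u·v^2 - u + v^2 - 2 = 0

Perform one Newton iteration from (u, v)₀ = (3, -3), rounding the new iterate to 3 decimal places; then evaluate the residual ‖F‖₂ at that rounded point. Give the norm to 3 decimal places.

At (3, -3): F = (92.000, 76.000).
Jacobian J = [[-6·u·v + 4, -3·u^2], [10·u + v^2 - 1, 2·u·v + 2·v]].
At the point, J = [[58.000, -27.000], [38.000, -24.000]] (det J = -366.000).
Solving J·Δ = −F gives Δ = (-0.426, 2.492).
Then the next iterate is (u, v)₁ = (2.574, -0.508).
Re-evaluating at (2.574, -0.508): F = (19.39323, 29.47570), so ‖F‖₂ = 35.283.

35.283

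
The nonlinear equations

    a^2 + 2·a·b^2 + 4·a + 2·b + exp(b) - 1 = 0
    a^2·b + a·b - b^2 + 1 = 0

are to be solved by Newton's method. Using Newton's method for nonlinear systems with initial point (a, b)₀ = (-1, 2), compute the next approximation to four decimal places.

(-0.8224, 1.1612)

At (-1, 2): F = (-0.610944, -3.0000).
Jacobian J = [[2·a + 2·b^2 + 4, 4·a·b + exp(b) + 2], [2·a·b + b, a^2 + a - 2·b]].
At the point, J = [[10.0000, 1.389056], [-2.0000, -4.0000]] (det J = -37.221888).
Solving J·Δ = −F gives Δ = (0.1776, -0.8388).
Then the next iterate is (a, b)₁ = (-0.8224, 1.1612).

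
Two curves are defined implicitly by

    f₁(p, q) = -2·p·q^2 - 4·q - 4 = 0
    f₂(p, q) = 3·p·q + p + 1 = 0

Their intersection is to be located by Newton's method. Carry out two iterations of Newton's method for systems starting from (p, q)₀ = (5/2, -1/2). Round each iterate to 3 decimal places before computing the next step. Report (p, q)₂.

At (5/2, -1/2): F = (-3.250, -0.250).
Jacobian J = [[-2·q^2, -4·p·q - 4], [3·q + 1, 3·p]].
At the point, J = [[-0.500, 1.000], [-0.500, 7.500]] (det J = -3.250).
Solving J·Δ = −F gives Δ = (-7.423, -0.462).
Then the next iterate is (p, q)₁ = (-4.923, -0.962).
Round to (-4.923, -0.962) and repeat: F = (8.95992, 10.28478), J = [[-1.85089, -22.94370], [-1.886, -14.769]].
Δ = (6.504, -0.134), so (p, q)₂ = (1.581, -1.096).

(1.581, -1.096)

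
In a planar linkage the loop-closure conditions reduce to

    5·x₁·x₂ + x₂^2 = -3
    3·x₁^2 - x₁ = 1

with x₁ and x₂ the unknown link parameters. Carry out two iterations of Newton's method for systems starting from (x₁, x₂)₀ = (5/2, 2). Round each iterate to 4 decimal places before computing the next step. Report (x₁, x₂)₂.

(0.9338, -0.0897)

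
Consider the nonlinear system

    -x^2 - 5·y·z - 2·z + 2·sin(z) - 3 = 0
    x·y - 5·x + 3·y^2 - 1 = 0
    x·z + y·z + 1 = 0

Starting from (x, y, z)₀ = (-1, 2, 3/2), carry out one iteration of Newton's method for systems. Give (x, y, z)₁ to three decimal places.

(-0.847, 0.769, 0.617)

At (-1, 2, 3/2): F = (-20.00501, 14.000, 2.500).
Jacobian J = [[-2·x, -5·z, -5·y + 2·cos(z) - 2], [y - 5, x + 6·y, 0], [z, z, x + y]].
At the point, J = [[2.000, -7.500, -11.85853], [-3.000, 11.000, 0.000], [1.500, 1.500, 1.000]] (det J = 248.52904).
Solving J·Δ = −F gives Δ = (0.153, -1.231, -0.883).
Then the next iterate is (x, y, z)₁ = (-0.847, 0.769, 0.617).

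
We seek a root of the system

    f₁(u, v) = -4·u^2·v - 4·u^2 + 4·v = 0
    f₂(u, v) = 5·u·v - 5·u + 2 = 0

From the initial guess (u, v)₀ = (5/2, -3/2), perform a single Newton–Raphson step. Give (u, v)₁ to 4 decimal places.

(-1.3764, -3.0364)

At (5/2, -3/2): F = (6.5000, -29.2500).
Jacobian J = [[-8·u·v - 8·u, -4·u^2 + 4], [5·v - 5, 5·u]].
At the point, J = [[10.0000, -21.0000], [-12.5000, 12.5000]] (det J = -137.5000).
Solving J·Δ = −F gives Δ = (-3.8764, -1.5364).
Then the next iterate is (u, v)₁ = (-1.3764, -3.0364).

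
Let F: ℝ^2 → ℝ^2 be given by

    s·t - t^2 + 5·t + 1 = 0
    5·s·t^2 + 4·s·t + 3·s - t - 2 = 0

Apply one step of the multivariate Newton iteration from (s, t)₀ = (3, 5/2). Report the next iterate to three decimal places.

At (3, 5/2): F = (14.750, 128.250).
Jacobian J = [[t, s - 2·t + 5], [5·t^2 + 4·t + 3, 10·s·t + 4·s - 1]].
At the point, J = [[2.500, 3.000], [44.250, 86.000]] (det J = 82.250).
Solving J·Δ = −F gives Δ = (-10.745, 4.037).
Then the next iterate is (s, t)₁ = (-7.745, 6.537).

(-7.745, 6.537)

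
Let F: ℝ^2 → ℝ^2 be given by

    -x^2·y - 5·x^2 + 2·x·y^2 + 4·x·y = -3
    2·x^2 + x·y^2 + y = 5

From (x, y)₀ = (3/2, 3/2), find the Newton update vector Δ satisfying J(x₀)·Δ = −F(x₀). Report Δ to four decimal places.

At (3/2, 3/2): F = (4.1250, 4.3750).
Jacobian J = [[-2·x·y - 10·x + 2·y^2 + 4·y, -x^2 + 4·x·y + 4·x], [4·x + y^2, 2·x·y + 1]].
At the point, J = [[-9.0000, 12.7500], [8.2500, 5.5000]] (det J = -154.6875).
Solving J·Δ = −F gives Δ = (-0.2139, -0.4745).

(-0.2139, -0.4745)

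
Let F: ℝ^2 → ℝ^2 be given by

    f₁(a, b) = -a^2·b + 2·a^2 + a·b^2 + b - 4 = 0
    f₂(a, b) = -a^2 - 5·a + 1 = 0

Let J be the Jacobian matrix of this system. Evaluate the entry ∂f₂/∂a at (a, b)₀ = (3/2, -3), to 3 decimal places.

∂f₂/∂a = -2·a - 5.
At (3/2, -3) this is -8.000.

-8.000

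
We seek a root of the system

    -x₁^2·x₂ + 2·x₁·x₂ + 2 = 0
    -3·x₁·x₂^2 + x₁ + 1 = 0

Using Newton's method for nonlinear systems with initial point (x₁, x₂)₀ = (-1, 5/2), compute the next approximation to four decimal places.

(-0.7287, 1.5711)

At (-1, 5/2): F = (-5.5000, 18.7500).
Jacobian J = [[-2·x₁·x₂ + 2·x₂, -x₁^2 + 2·x₁], [-3·x₂^2 + 1, -6·x₁·x₂]].
At the point, J = [[10.0000, -3.0000], [-17.7500, 15.0000]] (det J = 96.7500).
Solving J·Δ = −F gives Δ = (0.2713, -0.9289).
Then the next iterate is (x₁, x₂)₁ = (-0.7287, 1.5711).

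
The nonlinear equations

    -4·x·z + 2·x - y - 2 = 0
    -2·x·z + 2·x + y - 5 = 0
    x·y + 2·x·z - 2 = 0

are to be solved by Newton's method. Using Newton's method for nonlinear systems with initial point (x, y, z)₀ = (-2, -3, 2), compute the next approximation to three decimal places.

At (-2, -3, 2): F = (13.000, -4.000, -4.000).
Jacobian J = [[-4·z + 2, -1, -4·x], [-2·z + 2, 1, -2·x], [y + 2·z, x, 2·x]].
At the point, J = [[-6.000, -1.000, 8.000], [-2.000, 1.000, 4.000], [1.000, -2.000, -4.000]] (det J = 4.000).
Solving J·Δ = −F gives Δ = (-45.000, 37.000, -30.750).
Then the next iterate is (x, y, z)₁ = (-47.000, 34.000, -28.750).

(-47.000, 34.000, -28.750)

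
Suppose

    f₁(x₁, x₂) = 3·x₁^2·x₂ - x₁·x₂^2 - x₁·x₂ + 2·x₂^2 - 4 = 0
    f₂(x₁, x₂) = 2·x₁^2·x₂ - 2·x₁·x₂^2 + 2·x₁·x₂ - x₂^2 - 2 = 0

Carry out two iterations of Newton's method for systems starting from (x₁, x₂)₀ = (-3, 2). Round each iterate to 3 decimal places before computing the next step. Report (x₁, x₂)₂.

(-6.093, -2.763)

At (-3, 2): F = (76.000, 42.000).
Jacobian J = [[6·x₁·x₂ - x₂^2 - x₂, 3·x₁^2 - 2·x₁·x₂ - x₁ + 4·x₂], [4·x₁·x₂ - 2·x₂^2 + 2·x₂, 2·x₁^2 - 4·x₁·x₂ + 2·x₁ - 2·x₂]].
At the point, J = [[-42.000, 50.000], [-28.000, 32.000]] (det J = 56.000).
Solving J·Δ = −F gives Δ = (-5.929, -6.500).
Then the next iterate is (x₁, x₂)₁ = (-8.929, -4.500).
Round to (-8.929, -4.500) and repeat: F = (-899.18330, -297.80787), J = [[225.333, 149.74912], [111.222, -10.12592]].
Δ = (2.836, 1.737), so (x₁, x₂)₂ = (-6.093, -2.763).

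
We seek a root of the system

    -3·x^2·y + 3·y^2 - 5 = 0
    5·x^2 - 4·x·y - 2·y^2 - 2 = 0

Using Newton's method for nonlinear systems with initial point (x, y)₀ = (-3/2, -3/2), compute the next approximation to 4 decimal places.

At (-3/2, -3/2): F = (11.8750, -4.2500).
Jacobian J = [[-6·x·y, -3·x^2 + 6·y], [10·x - 4·y, -4·x - 4·y]].
At the point, J = [[-13.5000, -15.7500], [-9.0000, 12.0000]] (det J = -303.7500).
Solving J·Δ = −F gives Δ = (0.2488, 0.5407).
Then the next iterate is (x, y)₁ = (-1.2512, -0.9593).

(-1.2512, -0.9593)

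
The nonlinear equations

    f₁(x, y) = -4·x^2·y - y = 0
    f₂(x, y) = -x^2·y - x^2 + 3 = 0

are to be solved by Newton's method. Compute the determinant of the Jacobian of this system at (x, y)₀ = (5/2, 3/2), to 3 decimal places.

J = [[-8·x·y, -4·x^2 - 1], [-2·x·y - 2·x, -x^2]].
At the point, J = [[-30.000, -26.000], [-12.500, -6.250]].
det J = -137.500.

-137.500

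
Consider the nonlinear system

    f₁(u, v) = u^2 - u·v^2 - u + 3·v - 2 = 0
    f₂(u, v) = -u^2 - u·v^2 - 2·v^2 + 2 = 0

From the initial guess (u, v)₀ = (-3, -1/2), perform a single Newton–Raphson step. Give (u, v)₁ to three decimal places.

At (-3, -1/2): F = (9.250, -6.750).
Jacobian J = [[2·u - v^2 - 1, -2·u·v + 3], [-2·u - v^2, -2·u·v - 4·v]].
At the point, J = [[-7.250, 0.000], [5.750, -1.000]] (det J = 7.250).
Solving J·Δ = −F gives Δ = (1.276, 0.586).
Then the next iterate is (u, v)₁ = (-1.724, 0.086).

(-1.724, 0.086)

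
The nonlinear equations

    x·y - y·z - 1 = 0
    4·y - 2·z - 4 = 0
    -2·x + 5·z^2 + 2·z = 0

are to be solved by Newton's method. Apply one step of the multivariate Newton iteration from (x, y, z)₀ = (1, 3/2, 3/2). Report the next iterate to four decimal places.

At (1, 3/2, 3/2): F = (-1.7500, -1.0000, 12.2500).
Jacobian J = [[y, x - z, -y], [0, 4, -2], [-2, 0, 10·z + 2]].
At the point, J = [[1.5000, -0.5000, -1.5000], [0.0000, 4.0000, -2.0000], [-2.0000, 0.0000, 17.0000]] (det J = 88.0000).
Solving J·Δ = −F gives Δ = (0.4744, -0.0824, -0.6648).
Then the next iterate is (x, y, z)₁ = (1.4744, 1.4176, 0.8352).

(1.4744, 1.4176, 0.8352)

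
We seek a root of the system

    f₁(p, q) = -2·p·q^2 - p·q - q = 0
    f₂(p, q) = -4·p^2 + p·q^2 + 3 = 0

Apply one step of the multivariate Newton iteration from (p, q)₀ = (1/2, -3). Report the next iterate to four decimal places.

At (1/2, -3): F = (-4.5000, 6.5000).
Jacobian J = [[-2·q^2 - q, -4·p·q - p - 1], [-8·p + q^2, 2·p·q]].
At the point, J = [[-15.0000, 4.5000], [5.0000, -3.0000]] (det J = 22.5000).
Solving J·Δ = −F gives Δ = (0.7000, 3.3333).
Then the next iterate is (p, q)₁ = (1.2000, 0.3333).

(1.2000, 0.3333)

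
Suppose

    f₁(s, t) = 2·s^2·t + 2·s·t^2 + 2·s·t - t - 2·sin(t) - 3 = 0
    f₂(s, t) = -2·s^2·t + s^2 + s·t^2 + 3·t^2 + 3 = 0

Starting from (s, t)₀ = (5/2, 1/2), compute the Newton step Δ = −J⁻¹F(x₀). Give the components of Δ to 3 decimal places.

At (5/2, 1/2): F = (5.54115, 4.375).
Jacobian J = [[4·s·t + 2·t^2 + 2·t, 2·s^2 + 4·s·t + 2·s - 2·cos(t) - 1], [-4·s·t + 2·s + t^2, -2·s^2 + 2·s·t + 6·t]].
At the point, J = [[6.500, 19.74483], [0.250, -7.000]] (det J = -50.43621).
Solving J·Δ = −F gives Δ = (-2.482, 0.536).

(-2.482, 0.536)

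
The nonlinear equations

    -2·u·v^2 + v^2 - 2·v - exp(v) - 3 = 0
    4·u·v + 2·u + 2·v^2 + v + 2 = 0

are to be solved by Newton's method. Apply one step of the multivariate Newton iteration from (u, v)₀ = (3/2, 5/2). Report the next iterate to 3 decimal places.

(-2.243, 3.083)

At (3/2, 5/2): F = (-32.68249, 35.000).
Jacobian J = [[-2·v^2, -4·u·v + 2·v - exp(v) - 2], [4·v + 2, 4·u + 4·v + 1]].
At the point, J = [[-12.500, -24.18249], [12.000, 17.000]] (det J = 77.68993).
Solving J·Δ = −F gives Δ = (-3.743, 0.583).
Then the next iterate is (u, v)₁ = (-2.243, 3.083).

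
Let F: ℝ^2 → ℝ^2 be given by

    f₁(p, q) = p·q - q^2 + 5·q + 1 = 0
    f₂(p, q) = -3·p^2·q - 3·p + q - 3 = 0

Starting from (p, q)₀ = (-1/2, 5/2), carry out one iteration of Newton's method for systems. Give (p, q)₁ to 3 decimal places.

At (-1/2, 5/2): F = (6.000, -0.875).
Jacobian J = [[q, p - 2·q + 5], [-6·p·q - 3, -3·p^2 + 1]].
At the point, J = [[2.500, -0.500], [4.500, 0.250]] (det J = 2.875).
Solving J·Δ = −F gives Δ = (-0.370, 10.152).
Then the next iterate is (p, q)₁ = (-0.870, 12.652).

(-0.870, 12.652)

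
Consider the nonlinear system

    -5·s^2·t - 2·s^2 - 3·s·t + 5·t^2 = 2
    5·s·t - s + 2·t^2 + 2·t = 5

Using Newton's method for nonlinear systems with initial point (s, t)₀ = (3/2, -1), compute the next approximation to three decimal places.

At (3/2, -1): F = (14.250, -14.000).
Jacobian J = [[-10·s·t - 4·s - 3·t, -5·s^2 - 3·s + 10·t], [5·t - 1, 5·s + 4·t + 2]].
At the point, J = [[12.000, -25.750], [-6.000, 5.500]] (det J = -88.500).
Solving J·Δ = −F gives Δ = (-3.188, -0.932).
Then the next iterate is (s, t)₁ = (-1.688, -1.932).

(-1.688, -1.932)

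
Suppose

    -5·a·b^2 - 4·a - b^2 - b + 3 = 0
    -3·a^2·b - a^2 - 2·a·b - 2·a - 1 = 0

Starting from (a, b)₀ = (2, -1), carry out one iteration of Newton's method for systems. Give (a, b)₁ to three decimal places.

(5.875, 1.375)

At (2, -1): F = (-15.000, 7.000).
Jacobian J = [[-5·b^2 - 4, -10·a·b - 2·b - 1], [-6·a·b - 2·a - 2·b - 2, -3·a^2 - 2·a]].
At the point, J = [[-9.000, 21.000], [8.000, -16.000]] (det J = -24.000).
Solving J·Δ = −F gives Δ = (3.875, 2.375).
Then the next iterate is (a, b)₁ = (5.875, 1.375).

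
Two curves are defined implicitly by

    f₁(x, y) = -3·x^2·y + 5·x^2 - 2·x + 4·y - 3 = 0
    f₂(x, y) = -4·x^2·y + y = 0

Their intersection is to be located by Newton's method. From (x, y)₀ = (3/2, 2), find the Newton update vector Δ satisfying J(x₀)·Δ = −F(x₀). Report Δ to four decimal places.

(-1.6154, 2.8462)

At (3/2, 2): F = (-0.2500, -16.0000).
Jacobian J = [[-6·x·y + 10·x - 2, -3·x^2 + 4], [-8·x·y, -4·x^2 + 1]].
At the point, J = [[-5.0000, -2.7500], [-24.0000, -8.0000]] (det J = -26.0000).
Solving J·Δ = −F gives Δ = (-1.6154, 2.8462).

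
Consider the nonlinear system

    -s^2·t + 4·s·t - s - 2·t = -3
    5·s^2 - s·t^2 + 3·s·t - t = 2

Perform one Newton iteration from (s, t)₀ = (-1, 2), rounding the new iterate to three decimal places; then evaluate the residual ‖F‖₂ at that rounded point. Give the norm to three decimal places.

3.093

At (-1, 2): F = (-10.000, -1.000).
Jacobian J = [[-2·s·t + 4·t - 1, -s^2 + 4·s - 2], [10·s - t^2 + 3·t, -2·s·t + 3·s - 1]].
At the point, J = [[11.000, -7.000], [-8.000, 0.000]] (det J = -56.000).
Solving J·Δ = −F gives Δ = (-0.125, -1.625).
Then the next iterate is (s, t)₁ = (-1.125, 0.375).
Re-evaluating at (-1.125, 0.375): F = (1.21289, 2.84570), so ‖F‖₂ = 3.093.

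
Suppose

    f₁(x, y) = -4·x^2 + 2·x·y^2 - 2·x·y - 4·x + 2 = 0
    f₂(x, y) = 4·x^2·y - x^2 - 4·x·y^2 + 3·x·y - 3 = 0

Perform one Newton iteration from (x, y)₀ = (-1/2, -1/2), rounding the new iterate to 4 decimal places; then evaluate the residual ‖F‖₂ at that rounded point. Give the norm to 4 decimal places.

At (-1/2, -1/2): F = (2.2500, -2.5000).
Jacobian J = [[-8·x + 2·y^2 - 2·y - 4, 4·x·y - 2·x], [8·x·y - 2·x - 4·y^2 + 3·y, 4·x^2 - 8·x·y + 3·x]].
At the point, J = [[1.5000, 2.0000], [0.5000, -2.5000]] (det J = -4.7500).
Solving J·Δ = −F gives Δ = (-0.1316, -1.0263).
Then the next iterate is (x, y)₁ = (-0.6316, -1.5263).
Re-evaluating at (-0.6316, -1.5263): F = (-1.940037, 2.943118), so ‖F‖₂ = 3.5250.

3.5250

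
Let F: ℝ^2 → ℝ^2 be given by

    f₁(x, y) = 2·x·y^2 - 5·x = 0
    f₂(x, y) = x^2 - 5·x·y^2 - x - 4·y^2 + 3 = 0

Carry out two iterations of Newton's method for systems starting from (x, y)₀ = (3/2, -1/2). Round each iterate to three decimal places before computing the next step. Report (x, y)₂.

At (3/2, -1/2): F = (-6.750, 0.875).
Jacobian J = [[2·y^2 - 5, 4·x·y], [2·x - 5·y^2 - 1, -10·x·y - 8·y]].
At the point, J = [[-4.500, -3.000], [0.750, 11.500]] (det J = -49.500).
Solving J·Δ = −F gives Δ = (-1.515, 0.023).
Then the next iterate is (x, y)₁ = (-0.015, -0.477).
Round to (-0.015, -0.477) and repeat: F = (0.06817, 2.12217), J = [[-4.54494, 0.02862], [-2.16765, 3.74445]].
Δ = (0.011, -0.560), so (x, y)₂ = (-0.004, -1.037).

(-0.004, -1.037)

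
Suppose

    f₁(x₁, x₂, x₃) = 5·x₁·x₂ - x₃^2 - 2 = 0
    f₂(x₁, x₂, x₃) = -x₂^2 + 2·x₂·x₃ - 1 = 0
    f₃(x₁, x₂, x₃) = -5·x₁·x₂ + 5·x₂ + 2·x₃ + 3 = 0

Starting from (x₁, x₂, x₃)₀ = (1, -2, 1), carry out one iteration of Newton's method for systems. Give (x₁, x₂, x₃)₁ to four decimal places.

(0.4700, -0.4000, 1.1500)

At (1, -2, 1): F = (-13.0000, -9.0000, 5.0000).
Jacobian J = [[5·x₂, 5·x₁, -2·x₃], [0, -2·x₂ + 2·x₃, 2·x₂], [-5·x₂, -5·x₁ + 5, 2]].
At the point, J = [[-10.0000, 5.0000, -2.0000], [0.0000, 6.0000, -4.0000], [10.0000, 0.0000, 2.0000]] (det J = -200.0000).
Solving J·Δ = −F gives Δ = (-0.5300, 1.6000, 0.1500).
Then the next iterate is (x₁, x₂, x₃)₁ = (0.4700, -0.4000, 1.1500).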